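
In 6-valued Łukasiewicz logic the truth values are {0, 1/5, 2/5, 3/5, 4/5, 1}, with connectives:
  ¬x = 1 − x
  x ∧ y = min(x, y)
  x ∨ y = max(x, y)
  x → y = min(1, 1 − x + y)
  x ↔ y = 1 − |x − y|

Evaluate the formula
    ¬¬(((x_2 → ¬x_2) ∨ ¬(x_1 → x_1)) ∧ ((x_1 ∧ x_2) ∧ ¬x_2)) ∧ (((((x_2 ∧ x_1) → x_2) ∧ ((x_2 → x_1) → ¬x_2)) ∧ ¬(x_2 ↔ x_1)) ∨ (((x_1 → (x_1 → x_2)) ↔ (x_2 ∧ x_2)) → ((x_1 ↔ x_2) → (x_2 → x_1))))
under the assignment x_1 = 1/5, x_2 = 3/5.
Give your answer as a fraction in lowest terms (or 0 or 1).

1/5

¬x_2 = ¬3/5 = 2/5
x_2 → ¬x_2 = 3/5 → 2/5 = 4/5
x_1 → x_1 = 1/5 → 1/5 = 1
¬(x_1 → x_1) = ¬1 = 0
(x_2 → ¬x_2) ∨ ¬(x_1 → x_1) = 4/5 ∨ 0 = 4/5
x_1 ∧ x_2 = 1/5 ∧ 3/5 = 1/5
¬x_2 = ¬3/5 = 2/5
(x_1 ∧ x_2) ∧ ¬x_2 = 1/5 ∧ 2/5 = 1/5
((x_2 → ¬x_2) ∨ ¬(x_1 → x_1)) ∧ ((x_1 ∧ x_2) ∧ ¬x_2) = 4/5 ∧ 1/5 = 1/5
¬(((x_2 → ¬x_2) ∨ ¬(x_1 → x_1)) ∧ ((x_1 ∧ x_2) ∧ ¬x_2)) = ¬1/5 = 4/5
¬¬(((x_2 → ¬x_2) ∨ ¬(x_1 → x_1)) ∧ ((x_1 ∧ x_2) ∧ ¬x_2)) = ¬4/5 = 1/5
x_2 ∧ x_1 = 3/5 ∧ 1/5 = 1/5
(x_2 ∧ x_1) → x_2 = 1/5 → 3/5 = 1
x_2 → x_1 = 3/5 → 1/5 = 3/5
¬x_2 = ¬3/5 = 2/5
(x_2 → x_1) → ¬x_2 = 3/5 → 2/5 = 4/5
((x_2 ∧ x_1) → x_2) ∧ ((x_2 → x_1) → ¬x_2) = 1 ∧ 4/5 = 4/5
x_2 ↔ x_1 = 3/5 ↔ 1/5 = 3/5
¬(x_2 ↔ x_1) = ¬3/5 = 2/5
(((x_2 ∧ x_1) → x_2) ∧ ((x_2 → x_1) → ¬x_2)) ∧ ¬(x_2 ↔ x_1) = 4/5 ∧ 2/5 = 2/5
x_1 → x_2 = 1/5 → 3/5 = 1
x_1 → (x_1 → x_2) = 1/5 → 1 = 1
x_2 ∧ x_2 = 3/5 ∧ 3/5 = 3/5
(x_1 → (x_1 → x_2)) ↔ (x_2 ∧ x_2) = 1 ↔ 3/5 = 3/5
x_1 ↔ x_2 = 1/5 ↔ 3/5 = 3/5
x_2 → x_1 = 3/5 → 1/5 = 3/5
(x_1 ↔ x_2) → (x_2 → x_1) = 3/5 → 3/5 = 1
((x_1 → (x_1 → x_2)) ↔ (x_2 ∧ x_2)) → ((x_1 ↔ x_2) → (x_2 → x_1)) = 3/5 → 1 = 1
((((x_2 ∧ x_1) → x_2) ∧ ((x_2 → x_1) → ¬x_2)) ∧ ¬(x_2 ↔ x_1)) ∨ (((x_1 → (x_1 → x_2)) ↔ (x_2 ∧ x_2)) → ((x_1 ↔ x_2) → (x_2 → x_1))) = 2/5 ∨ 1 = 1
¬¬(((x_2 → ¬x_2) ∨ ¬(x_1 → x_1)) ∧ ((x_1 ∧ x_2) ∧ ¬x_2)) ∧ (((((x_2 ∧ x_1) → x_2) ∧ ((x_2 → x_1) → ¬x_2)) ∧ ¬(x_2 ↔ x_1)) ∨ (((x_1 → (x_1 → x_2)) ↔ (x_2 ∧ x_2)) → ((x_1 ↔ x_2) → (x_2 → x_1)))) = 1/5 ∧ 1 = 1/5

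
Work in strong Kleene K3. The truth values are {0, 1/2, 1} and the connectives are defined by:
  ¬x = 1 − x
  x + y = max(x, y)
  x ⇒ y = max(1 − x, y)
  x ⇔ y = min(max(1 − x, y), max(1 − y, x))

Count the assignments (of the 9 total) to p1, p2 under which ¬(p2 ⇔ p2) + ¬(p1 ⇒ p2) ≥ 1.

p1 = 0, p2 = 0 ↦ 0  <
p1 = 0, p2 = 1/2 ↦ 1/2  <
p1 = 0, p2 = 1 ↦ 0  <
p1 = 1/2, p2 = 0 ↦ 1/2  <
p1 = 1/2, p2 = 1/2 ↦ 1/2  <
p1 = 1/2, p2 = 1 ↦ 0  <
p1 = 1, p2 = 0 ↦ 1  ≥
p1 = 1, p2 = 1/2 ↦ 1/2  <
p1 = 1, p2 = 1 ↦ 0  <
So 1 of the 9 assignments meets the threshold.

1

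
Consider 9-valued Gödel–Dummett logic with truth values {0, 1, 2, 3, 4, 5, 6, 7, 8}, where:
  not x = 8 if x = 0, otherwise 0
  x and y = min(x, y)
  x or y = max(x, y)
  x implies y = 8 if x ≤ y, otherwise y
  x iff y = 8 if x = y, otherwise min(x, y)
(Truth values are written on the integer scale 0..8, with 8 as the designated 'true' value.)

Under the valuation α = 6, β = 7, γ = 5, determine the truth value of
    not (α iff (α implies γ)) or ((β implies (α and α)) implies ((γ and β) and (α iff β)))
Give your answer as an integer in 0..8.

α implies γ = 6 implies 5 = 5
α iff (α implies γ) = 6 iff 5 = 5
not (α iff (α implies γ)) = not 5 = 0
α and α = 6 and 6 = 6
β implies (α and α) = 7 implies 6 = 6
γ and β = 5 and 7 = 5
α iff β = 6 iff 7 = 6
(γ and β) and (α iff β) = 5 and 6 = 5
(β implies (α and α)) implies ((γ and β) and (α iff β)) = 6 implies 5 = 5
not (α iff (α implies γ)) or ((β implies (α and α)) implies ((γ and β) and (α iff β))) = 0 or 5 = 5

5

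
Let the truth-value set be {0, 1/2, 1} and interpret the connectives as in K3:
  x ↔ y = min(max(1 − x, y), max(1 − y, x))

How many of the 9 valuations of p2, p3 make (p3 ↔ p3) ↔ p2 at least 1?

2

p2 = 0, p3 = 0 ↦ 0  <
p2 = 0, p3 = 1/2 ↦ 1/2  <
p2 = 0, p3 = 1 ↦ 0  <
p2 = 1/2, p3 = 0 ↦ 1/2  <
p2 = 1/2, p3 = 1/2 ↦ 1/2  <
p2 = 1/2, p3 = 1 ↦ 1/2  <
p2 = 1, p3 = 0 ↦ 1  ≥
p2 = 1, p3 = 1/2 ↦ 1/2  <
p2 = 1, p3 = 1 ↦ 1  ≥
So 2 of the 9 assignments meet the threshold.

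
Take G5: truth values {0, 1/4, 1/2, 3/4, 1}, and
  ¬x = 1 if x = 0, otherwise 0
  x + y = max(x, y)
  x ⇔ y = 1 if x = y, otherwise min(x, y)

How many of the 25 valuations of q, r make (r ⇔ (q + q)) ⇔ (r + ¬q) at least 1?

12

value 1: 12 assignments (counts)
value 3/4: 2 assignments
value 1/2: 3 assignments
value 1/4: 4 assignments
value 0: 4 assignments
So 12 of the 25 assignments meet the threshold.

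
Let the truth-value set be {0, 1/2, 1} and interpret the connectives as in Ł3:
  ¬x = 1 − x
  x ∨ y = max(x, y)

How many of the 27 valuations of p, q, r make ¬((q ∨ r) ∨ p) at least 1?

1

value 1: 1 assignment (counts)
value 1/2: 7 assignments
value 0: 19 assignments
So 1 of the 27 assignments meets the threshold.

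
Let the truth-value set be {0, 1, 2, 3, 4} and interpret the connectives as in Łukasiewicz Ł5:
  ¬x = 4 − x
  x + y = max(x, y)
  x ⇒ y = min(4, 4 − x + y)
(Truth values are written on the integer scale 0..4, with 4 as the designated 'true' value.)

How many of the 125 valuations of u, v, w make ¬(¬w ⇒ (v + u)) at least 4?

1

value 4: 1 assignment (counts)
value 3: 4 assignments
value 2: 9 assignments
value 1: 16 assignments
value 0: 95 assignments
So 1 of the 125 assignments meets the threshold.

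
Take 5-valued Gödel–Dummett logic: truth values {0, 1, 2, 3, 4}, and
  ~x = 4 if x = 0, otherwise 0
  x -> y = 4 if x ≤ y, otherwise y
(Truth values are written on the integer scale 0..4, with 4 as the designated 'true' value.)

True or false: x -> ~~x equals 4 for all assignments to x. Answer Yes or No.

Yes

x = 0 ↦ 4
x = 1 ↦ 4
x = 2 ↦ 4
x = 3 ↦ 4
x = 4 ↦ 4
Every assignment gives a value ≥ 4.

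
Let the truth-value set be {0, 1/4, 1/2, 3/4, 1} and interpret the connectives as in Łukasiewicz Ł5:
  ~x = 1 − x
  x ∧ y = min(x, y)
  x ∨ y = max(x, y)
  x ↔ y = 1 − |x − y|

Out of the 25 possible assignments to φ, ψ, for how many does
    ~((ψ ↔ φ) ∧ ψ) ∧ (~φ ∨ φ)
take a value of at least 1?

3

value 1: 3 assignments (counts)
value 3/4: 8 assignments
value 1/2: 9 assignments
value 1/4: 4 assignments
value 0: 1 assignment
So 3 of the 25 assignments meet the threshold.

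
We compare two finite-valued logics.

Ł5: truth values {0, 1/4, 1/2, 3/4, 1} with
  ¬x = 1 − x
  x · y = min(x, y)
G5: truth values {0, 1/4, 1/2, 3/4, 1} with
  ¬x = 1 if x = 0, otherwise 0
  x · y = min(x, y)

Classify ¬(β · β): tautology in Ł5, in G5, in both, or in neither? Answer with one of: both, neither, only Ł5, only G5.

In Ł5: at β = 1/4 the value is 3/4 — not a tautology.
In G5: at β = 1/4 the value is 0 — not a tautology.

neither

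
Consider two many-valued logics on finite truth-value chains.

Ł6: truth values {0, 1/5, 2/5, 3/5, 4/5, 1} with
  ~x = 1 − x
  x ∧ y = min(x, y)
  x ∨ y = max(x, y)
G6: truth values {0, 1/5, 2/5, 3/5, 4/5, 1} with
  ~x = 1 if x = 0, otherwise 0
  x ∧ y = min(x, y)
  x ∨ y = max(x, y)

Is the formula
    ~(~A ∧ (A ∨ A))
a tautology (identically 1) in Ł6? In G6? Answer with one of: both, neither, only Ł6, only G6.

In Ł6: at A = 1/5 the value is 4/5 — not a tautology.
In G6: every assignment gives 1 — tautology.

only G6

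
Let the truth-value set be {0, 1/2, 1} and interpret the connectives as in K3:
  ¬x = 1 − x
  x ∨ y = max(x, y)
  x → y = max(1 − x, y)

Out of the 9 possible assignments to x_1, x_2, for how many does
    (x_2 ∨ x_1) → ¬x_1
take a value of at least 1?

3

x_1 = 0, x_2 = 0 ↦ 1  ≥
x_1 = 0, x_2 = 1/2 ↦ 1  ≥
x_1 = 0, x_2 = 1 ↦ 1  ≥
x_1 = 1/2, x_2 = 0 ↦ 1/2  <
x_1 = 1/2, x_2 = 1/2 ↦ 1/2  <
x_1 = 1/2, x_2 = 1 ↦ 1/2  <
x_1 = 1, x_2 = 0 ↦ 0  <
x_1 = 1, x_2 = 1/2 ↦ 0  <
x_1 = 1, x_2 = 1 ↦ 0  <
So 3 of the 9 assignments meet the threshold.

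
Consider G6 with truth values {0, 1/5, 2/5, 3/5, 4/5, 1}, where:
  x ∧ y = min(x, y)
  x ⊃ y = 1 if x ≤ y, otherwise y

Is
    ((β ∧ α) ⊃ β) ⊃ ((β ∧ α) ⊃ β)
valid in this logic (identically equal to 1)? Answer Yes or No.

At α = 3/5, β = 1/5, for instance:
β ∧ α = 1/5 ∧ 3/5 = 1/5
(β ∧ α) ⊃ β = 1/5 ⊃ 1/5 = 1
((β ∧ α) ⊃ β) ⊃ ((β ∧ α) ⊃ β) = 1 ⊃ 1 = 1
and checking the remaining 35 assignments likewise gives ≥ 1 in every case.

Yes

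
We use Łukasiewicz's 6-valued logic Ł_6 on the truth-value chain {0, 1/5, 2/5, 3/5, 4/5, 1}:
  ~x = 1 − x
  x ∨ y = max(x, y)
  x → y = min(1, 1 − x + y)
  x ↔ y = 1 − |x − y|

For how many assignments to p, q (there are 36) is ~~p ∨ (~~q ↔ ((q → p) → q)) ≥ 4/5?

33

value 1: 26 assignments (counts)
value 4/5: 7 assignments (counts)
value 3/5: 3 assignments
So 33 of the 36 assignments meet the threshold.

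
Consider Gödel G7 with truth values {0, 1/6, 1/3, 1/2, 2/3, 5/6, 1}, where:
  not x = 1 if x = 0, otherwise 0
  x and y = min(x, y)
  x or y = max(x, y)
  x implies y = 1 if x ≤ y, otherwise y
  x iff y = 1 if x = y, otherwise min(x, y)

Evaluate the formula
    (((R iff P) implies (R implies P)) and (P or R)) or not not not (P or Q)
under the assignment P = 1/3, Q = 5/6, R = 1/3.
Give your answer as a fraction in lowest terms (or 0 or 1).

1/3

R iff P = 1/3 iff 1/3 = 1
R implies P = 1/3 implies 1/3 = 1
(R iff P) implies (R implies P) = 1 implies 1 = 1
P or R = 1/3 or 1/3 = 1/3
((R iff P) implies (R implies P)) and (P or R) = 1 and 1/3 = 1/3
P or Q = 1/3 or 5/6 = 5/6
not (P or Q) = not 5/6 = 0
not not (P or Q) = not 0 = 1
not not not (P or Q) = not 1 = 0
(((R iff P) implies (R implies P)) and (P or R)) or not not not (P or Q) = 1/3 or 0 = 1/3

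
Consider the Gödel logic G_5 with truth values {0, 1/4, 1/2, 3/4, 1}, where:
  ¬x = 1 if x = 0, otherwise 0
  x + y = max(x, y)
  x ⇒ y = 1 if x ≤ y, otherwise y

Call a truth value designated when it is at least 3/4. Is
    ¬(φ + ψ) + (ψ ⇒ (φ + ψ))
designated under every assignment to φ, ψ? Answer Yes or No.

At φ = 3/4, ψ = 0, for instance:
φ + ψ = 3/4 + 0 = 3/4
¬(φ + ψ) = ¬3/4 = 0
φ + ψ = 3/4 + 0 = 3/4
ψ ⇒ (φ + ψ) = 0 ⇒ 3/4 = 1
¬(φ + ψ) + (ψ ⇒ (φ + ψ)) = 0 + 1 = 1
and checking the remaining 24 assignments likewise gives ≥ 3/4 in every case.

Yes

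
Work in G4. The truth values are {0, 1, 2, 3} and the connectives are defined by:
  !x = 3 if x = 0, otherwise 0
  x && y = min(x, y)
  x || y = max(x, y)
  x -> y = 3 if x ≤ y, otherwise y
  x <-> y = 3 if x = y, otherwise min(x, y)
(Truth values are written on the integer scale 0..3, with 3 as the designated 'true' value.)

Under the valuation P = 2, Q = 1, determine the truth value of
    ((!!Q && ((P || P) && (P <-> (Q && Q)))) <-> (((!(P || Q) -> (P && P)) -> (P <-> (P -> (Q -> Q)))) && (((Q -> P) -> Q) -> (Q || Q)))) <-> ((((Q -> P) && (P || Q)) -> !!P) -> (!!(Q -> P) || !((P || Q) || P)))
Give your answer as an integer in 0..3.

!Q = !1 = 0
!!Q = !0 = 3
P || P = 2 || 2 = 2
Q && Q = 1 && 1 = 1
P <-> (Q && Q) = 2 <-> 1 = 1
(P || P) && (P <-> (Q && Q)) = 2 && 1 = 1
!!Q && ((P || P) && (P <-> (Q && Q))) = 3 && 1 = 1
P || Q = 2 || 1 = 2
!(P || Q) = !2 = 0
P && P = 2 && 2 = 2
!(P || Q) -> (P && P) = 0 -> 2 = 3
Q -> Q = 1 -> 1 = 3
P -> (Q -> Q) = 2 -> 3 = 3
P <-> (P -> (Q -> Q)) = 2 <-> 3 = 2
(!(P || Q) -> (P && P)) -> (P <-> (P -> (Q -> Q))) = 3 -> 2 = 2
Q -> P = 1 -> 2 = 3
(Q -> P) -> Q = 3 -> 1 = 1
Q || Q = 1 || 1 = 1
((Q -> P) -> Q) -> (Q || Q) = 1 -> 1 = 3
((!(P || Q) -> (P && P)) -> (P <-> (P -> (Q -> Q)))) && (((Q -> P) -> Q) -> (Q || Q)) = 2 && 3 = 2
(!!Q && ((P || P) && (P <-> (Q && Q)))) <-> (((!(P || Q) -> (P && P)) -> (P <-> (P -> (Q -> Q)))) && (((Q -> P) -> Q) -> (Q || Q))) = 1 <-> 2 = 1
Q -> P = 1 -> 2 = 3
P || Q = 2 || 1 = 2
(Q -> P) && (P || Q) = 3 && 2 = 2
!P = !2 = 0
!!P = !0 = 3
((Q -> P) && (P || Q)) -> !!P = 2 -> 3 = 3
Q -> P = 1 -> 2 = 3
!(Q -> P) = !3 = 0
!!(Q -> P) = !0 = 3
P || Q = 2 || 1 = 2
(P || Q) || P = 2 || 2 = 2
!((P || Q) || P) = !2 = 0
!!(Q -> P) || !((P || Q) || P) = 3 || 0 = 3
(((Q -> P) && (P || Q)) -> !!P) -> (!!(Q -> P) || !((P || Q) || P)) = 3 -> 3 = 3
((!!Q && ((P || P) && (P <-> (Q && Q)))) <-> (((!(P || Q) -> (P && P)) -> (P <-> (P -> (Q -> Q)))) && (((Q -> P) -> Q) -> (Q || Q)))) <-> ((((Q -> P) && (P || Q)) -> !!P) -> (!!(Q -> P) || !((P || Q) || P))) = 1 <-> 3 = 1

1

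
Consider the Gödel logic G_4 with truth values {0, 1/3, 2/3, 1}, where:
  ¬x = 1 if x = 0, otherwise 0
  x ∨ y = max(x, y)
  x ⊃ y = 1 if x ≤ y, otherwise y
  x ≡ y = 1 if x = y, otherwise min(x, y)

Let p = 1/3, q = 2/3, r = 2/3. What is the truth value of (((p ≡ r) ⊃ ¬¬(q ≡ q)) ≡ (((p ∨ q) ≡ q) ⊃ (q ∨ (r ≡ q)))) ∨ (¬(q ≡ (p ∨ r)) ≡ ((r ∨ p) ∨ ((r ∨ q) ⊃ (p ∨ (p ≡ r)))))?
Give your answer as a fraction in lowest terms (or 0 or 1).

p ≡ r = 1/3 ≡ 2/3 = 1/3
q ≡ q = 2/3 ≡ 2/3 = 1
¬(q ≡ q) = ¬1 = 0
¬¬(q ≡ q) = ¬0 = 1
(p ≡ r) ⊃ ¬¬(q ≡ q) = 1/3 ⊃ 1 = 1
p ∨ q = 1/3 ∨ 2/3 = 2/3
(p ∨ q) ≡ q = 2/3 ≡ 2/3 = 1
r ≡ q = 2/3 ≡ 2/3 = 1
q ∨ (r ≡ q) = 2/3 ∨ 1 = 1
((p ∨ q) ≡ q) ⊃ (q ∨ (r ≡ q)) = 1 ⊃ 1 = 1
((p ≡ r) ⊃ ¬¬(q ≡ q)) ≡ (((p ∨ q) ≡ q) ⊃ (q ∨ (r ≡ q))) = 1 ≡ 1 = 1
p ∨ r = 1/3 ∨ 2/3 = 2/3
q ≡ (p ∨ r) = 2/3 ≡ 2/3 = 1
¬(q ≡ (p ∨ r)) = ¬1 = 0
r ∨ p = 2/3 ∨ 1/3 = 2/3
r ∨ q = 2/3 ∨ 2/3 = 2/3
p ≡ r = 1/3 ≡ 2/3 = 1/3
p ∨ (p ≡ r) = 1/3 ∨ 1/3 = 1/3
(r ∨ q) ⊃ (p ∨ (p ≡ r)) = 2/3 ⊃ 1/3 = 1/3
(r ∨ p) ∨ ((r ∨ q) ⊃ (p ∨ (p ≡ r))) = 2/3 ∨ 1/3 = 2/3
¬(q ≡ (p ∨ r)) ≡ ((r ∨ p) ∨ ((r ∨ q) ⊃ (p ∨ (p ≡ r)))) = 0 ≡ 2/3 = 0
(((p ≡ r) ⊃ ¬¬(q ≡ q)) ≡ (((p ∨ q) ≡ q) ⊃ (q ∨ (r ≡ q)))) ∨ (¬(q ≡ (p ∨ r)) ≡ ((r ∨ p) ∨ ((r ∨ q) ⊃ (p ∨ (p ≡ r))))) = 1 ∨ 0 = 1

1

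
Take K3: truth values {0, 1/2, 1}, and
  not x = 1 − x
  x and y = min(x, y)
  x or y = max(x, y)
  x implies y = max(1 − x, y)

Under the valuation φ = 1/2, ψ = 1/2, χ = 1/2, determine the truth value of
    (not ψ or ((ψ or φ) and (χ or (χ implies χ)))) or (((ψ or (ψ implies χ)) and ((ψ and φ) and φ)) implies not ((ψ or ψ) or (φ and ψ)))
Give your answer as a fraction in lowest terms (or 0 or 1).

not ψ = not 1/2 = 1/2
ψ or φ = 1/2 or 1/2 = 1/2
χ implies χ = 1/2 implies 1/2 = 1/2
χ or (χ implies χ) = 1/2 or 1/2 = 1/2
(ψ or φ) and (χ or (χ implies χ)) = 1/2 and 1/2 = 1/2
not ψ or ((ψ or φ) and (χ or (χ implies χ))) = 1/2 or 1/2 = 1/2
ψ implies χ = 1/2 implies 1/2 = 1/2
ψ or (ψ implies χ) = 1/2 or 1/2 = 1/2
ψ and φ = 1/2 and 1/2 = 1/2
(ψ and φ) and φ = 1/2 and 1/2 = 1/2
(ψ or (ψ implies χ)) and ((ψ and φ) and φ) = 1/2 and 1/2 = 1/2
ψ or ψ = 1/2 or 1/2 = 1/2
φ and ψ = 1/2 and 1/2 = 1/2
(ψ or ψ) or (φ and ψ) = 1/2 or 1/2 = 1/2
not ((ψ or ψ) or (φ and ψ)) = not 1/2 = 1/2
((ψ or (ψ implies χ)) and ((ψ and φ) and φ)) implies not ((ψ or ψ) or (φ and ψ)) = 1/2 implies 1/2 = 1/2
(not ψ or ((ψ or φ) and (χ or (χ implies χ)))) or (((ψ or (ψ implies χ)) and ((ψ and φ) and φ)) implies not ((ψ or ψ) or (φ and ψ))) = 1/2 or 1/2 = 1/2

1/2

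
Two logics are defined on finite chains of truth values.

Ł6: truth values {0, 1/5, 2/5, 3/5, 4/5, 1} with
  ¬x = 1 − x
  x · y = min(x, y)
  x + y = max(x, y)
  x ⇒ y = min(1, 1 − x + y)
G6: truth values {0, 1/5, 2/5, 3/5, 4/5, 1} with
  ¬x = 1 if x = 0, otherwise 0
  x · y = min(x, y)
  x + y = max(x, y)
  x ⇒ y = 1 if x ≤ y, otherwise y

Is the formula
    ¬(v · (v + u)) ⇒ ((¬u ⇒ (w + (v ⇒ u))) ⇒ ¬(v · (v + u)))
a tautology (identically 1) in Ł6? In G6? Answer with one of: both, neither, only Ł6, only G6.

both

In Ł6: every assignment gives 1 — tautology.
In G6: every assignment gives 1 — tautology.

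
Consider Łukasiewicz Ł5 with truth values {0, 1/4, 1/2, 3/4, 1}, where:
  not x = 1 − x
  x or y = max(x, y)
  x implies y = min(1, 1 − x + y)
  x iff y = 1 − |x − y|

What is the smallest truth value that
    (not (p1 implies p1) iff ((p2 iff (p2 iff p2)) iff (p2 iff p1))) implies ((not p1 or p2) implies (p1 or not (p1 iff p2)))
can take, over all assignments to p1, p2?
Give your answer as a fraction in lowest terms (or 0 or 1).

0

Take p1 = 0, p2 = 0:
p1 implies p1 = 0 implies 0 = 1
not (p1 implies p1) = not 1 = 0
p2 iff p2 = 0 iff 0 = 1
p2 iff (p2 iff p2) = 0 iff 1 = 0
p2 iff p1 = 0 iff 0 = 1
(p2 iff (p2 iff p2)) iff (p2 iff p1) = 0 iff 1 = 0
not (p1 implies p1) iff ((p2 iff (p2 iff p2)) iff (p2 iff p1)) = 0 iff 0 = 1
not p1 = not 0 = 1
not p1 or p2 = 1 or 0 = 1
p1 iff p2 = 0 iff 0 = 1
not (p1 iff p2) = not 1 = 0
p1 or not (p1 iff p2) = 0 or 0 = 0
(not p1 or p2) implies (p1 or not (p1 iff p2)) = 1 implies 0 = 0
(not (p1 implies p1) iff ((p2 iff (p2 iff p2)) iff (p2 iff p1))) implies ((not p1 or p2) implies (p1 or not (p1 iff p2))) = 1 implies 0 = 0
No assignment yields a value below 0, so this is the minimum.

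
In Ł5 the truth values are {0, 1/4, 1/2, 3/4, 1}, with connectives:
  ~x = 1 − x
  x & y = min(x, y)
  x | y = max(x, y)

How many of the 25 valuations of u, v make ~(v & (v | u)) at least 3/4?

10

value 1: 5 assignments (counts)
value 3/4: 5 assignments (counts)
value 1/2: 5 assignments
value 1/4: 5 assignments
value 0: 5 assignments
So 10 of the 25 assignments meet the threshold.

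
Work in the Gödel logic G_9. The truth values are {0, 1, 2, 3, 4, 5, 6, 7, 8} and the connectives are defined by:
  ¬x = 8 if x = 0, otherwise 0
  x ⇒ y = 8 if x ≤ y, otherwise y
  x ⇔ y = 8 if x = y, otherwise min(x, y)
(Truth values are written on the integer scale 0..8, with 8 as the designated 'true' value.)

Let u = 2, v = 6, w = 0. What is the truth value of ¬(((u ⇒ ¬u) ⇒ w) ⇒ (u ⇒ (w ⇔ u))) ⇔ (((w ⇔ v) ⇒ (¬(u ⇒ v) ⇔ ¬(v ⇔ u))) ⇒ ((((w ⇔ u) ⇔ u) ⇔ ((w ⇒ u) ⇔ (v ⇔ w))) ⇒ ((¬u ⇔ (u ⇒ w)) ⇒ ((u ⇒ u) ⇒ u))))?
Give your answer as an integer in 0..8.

¬u = ¬2 = 0
u ⇒ ¬u = 2 ⇒ 0 = 0
(u ⇒ ¬u) ⇒ w = 0 ⇒ 0 = 8
w ⇔ u = 0 ⇔ 2 = 0
u ⇒ (w ⇔ u) = 2 ⇒ 0 = 0
((u ⇒ ¬u) ⇒ w) ⇒ (u ⇒ (w ⇔ u)) = 8 ⇒ 0 = 0
¬(((u ⇒ ¬u) ⇒ w) ⇒ (u ⇒ (w ⇔ u))) = ¬0 = 8
w ⇔ v = 0 ⇔ 6 = 0
u ⇒ v = 2 ⇒ 6 = 8
¬(u ⇒ v) = ¬8 = 0
v ⇔ u = 6 ⇔ 2 = 2
¬(v ⇔ u) = ¬2 = 0
¬(u ⇒ v) ⇔ ¬(v ⇔ u) = 0 ⇔ 0 = 8
(w ⇔ v) ⇒ (¬(u ⇒ v) ⇔ ¬(v ⇔ u)) = 0 ⇒ 8 = 8
w ⇔ u = 0 ⇔ 2 = 0
(w ⇔ u) ⇔ u = 0 ⇔ 2 = 0
w ⇒ u = 0 ⇒ 2 = 8
v ⇔ w = 6 ⇔ 0 = 0
(w ⇒ u) ⇔ (v ⇔ w) = 8 ⇔ 0 = 0
((w ⇔ u) ⇔ u) ⇔ ((w ⇒ u) ⇔ (v ⇔ w)) = 0 ⇔ 0 = 8
¬u = ¬2 = 0
u ⇒ w = 2 ⇒ 0 = 0
¬u ⇔ (u ⇒ w) = 0 ⇔ 0 = 8
u ⇒ u = 2 ⇒ 2 = 8
(u ⇒ u) ⇒ u = 8 ⇒ 2 = 2
(¬u ⇔ (u ⇒ w)) ⇒ ((u ⇒ u) ⇒ u) = 8 ⇒ 2 = 2
(((w ⇔ u) ⇔ u) ⇔ ((w ⇒ u) ⇔ (v ⇔ w))) ⇒ ((¬u ⇔ (u ⇒ w)) ⇒ ((u ⇒ u) ⇒ u)) = 8 ⇒ 2 = 2
((w ⇔ v) ⇒ (¬(u ⇒ v) ⇔ ¬(v ⇔ u))) ⇒ ((((w ⇔ u) ⇔ u) ⇔ ((w ⇒ u) ⇔ (v ⇔ w))) ⇒ ((¬u ⇔ (u ⇒ w)) ⇒ ((u ⇒ u) ⇒ u))) = 8 ⇒ 2 = 2
¬(((u ⇒ ¬u) ⇒ w) ⇒ (u ⇒ (w ⇔ u))) ⇔ (((w ⇔ v) ⇒ (¬(u ⇒ v) ⇔ ¬(v ⇔ u))) ⇒ ((((w ⇔ u) ⇔ u) ⇔ ((w ⇒ u) ⇔ (v ⇔ w))) ⇒ ((¬u ⇔ (u ⇒ w)) ⇒ ((u ⇒ u) ⇒ u)))) = 8 ⇔ 2 = 2

2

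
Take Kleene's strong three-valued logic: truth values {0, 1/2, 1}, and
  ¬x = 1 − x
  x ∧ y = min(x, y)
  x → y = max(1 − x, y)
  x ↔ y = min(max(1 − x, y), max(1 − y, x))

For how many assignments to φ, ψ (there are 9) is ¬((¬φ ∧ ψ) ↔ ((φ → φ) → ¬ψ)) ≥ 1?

4

φ = 0, ψ = 0 ↦ 1  ≥
φ = 0, ψ = 1/2 ↦ 1/2  <
φ = 0, ψ = 1 ↦ 1  ≥
φ = 1/2, ψ = 0 ↦ 1  ≥
φ = 1/2, ψ = 1/2 ↦ 1/2  <
φ = 1/2, ψ = 1 ↦ 1/2  <
φ = 1, ψ = 0 ↦ 1  ≥
φ = 1, ψ = 1/2 ↦ 1/2  <
φ = 1, ψ = 1 ↦ 0  <
So 4 of the 9 assignments meet the threshold.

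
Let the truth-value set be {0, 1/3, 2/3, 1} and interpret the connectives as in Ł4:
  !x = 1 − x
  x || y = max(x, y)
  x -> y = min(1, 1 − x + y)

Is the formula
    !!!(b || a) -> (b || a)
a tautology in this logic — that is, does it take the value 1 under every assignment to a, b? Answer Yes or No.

No

Counterexample: take a = 0, b = 0.
b || a = 0 || 0 = 0
!(b || a) = !0 = 1
!!(b || a) = !1 = 0
!!!(b || a) = !0 = 1
b || a = 0 || 0 = 0
!!!(b || a) -> (b || a) = 1 -> 0 = 0
This gives 0 ≠ 1.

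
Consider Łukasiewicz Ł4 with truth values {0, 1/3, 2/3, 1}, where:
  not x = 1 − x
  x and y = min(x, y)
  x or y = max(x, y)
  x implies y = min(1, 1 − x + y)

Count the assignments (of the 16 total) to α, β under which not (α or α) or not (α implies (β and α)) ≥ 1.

5

α = 0, β = 0 ↦ 1  ≥
α = 0, β = 1/3 ↦ 1  ≥
α = 0, β = 2/3 ↦ 1  ≥
α = 0, β = 1 ↦ 1  ≥
α = 1/3, β = 0 ↦ 2/3  <
α = 1/3, β = 1/3 ↦ 2/3  <
α = 1/3, β = 2/3 ↦ 2/3  <
α = 1/3, β = 1 ↦ 2/3  <
α = 2/3, β = 0 ↦ 2/3  <
α = 2/3, β = 1/3 ↦ 1/3  <
α = 2/3, β = 2/3 ↦ 1/3  <
α = 2/3, β = 1 ↦ 1/3  <
α = 1, β = 0 ↦ 1  ≥
α = 1, β = 1/3 ↦ 2/3  <
α = 1, β = 2/3 ↦ 1/3  <
α = 1, β = 1 ↦ 0  <
So 5 of the 16 assignments meet the threshold.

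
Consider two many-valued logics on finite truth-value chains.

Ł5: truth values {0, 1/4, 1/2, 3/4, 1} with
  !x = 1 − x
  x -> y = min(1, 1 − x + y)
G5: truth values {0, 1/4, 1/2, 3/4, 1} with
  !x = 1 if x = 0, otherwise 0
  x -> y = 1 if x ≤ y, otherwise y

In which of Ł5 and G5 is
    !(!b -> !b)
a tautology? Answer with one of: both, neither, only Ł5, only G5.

neither

In Ł5: at b = 0 the value is 0 — not a tautology.
In G5: at b = 0 the value is 0 — not a tautology.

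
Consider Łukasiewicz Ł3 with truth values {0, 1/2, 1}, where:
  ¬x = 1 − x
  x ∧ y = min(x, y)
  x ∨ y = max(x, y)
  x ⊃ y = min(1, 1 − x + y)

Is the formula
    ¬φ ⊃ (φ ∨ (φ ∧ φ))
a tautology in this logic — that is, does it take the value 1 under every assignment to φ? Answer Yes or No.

No

Counterexample: take φ = 0.
¬φ = ¬0 = 1
φ ∧ φ = 0 ∧ 0 = 0
φ ∨ (φ ∧ φ) = 0 ∨ 0 = 0
¬φ ⊃ (φ ∨ (φ ∧ φ)) = 1 ⊃ 0 = 0
This gives 0 ≠ 1.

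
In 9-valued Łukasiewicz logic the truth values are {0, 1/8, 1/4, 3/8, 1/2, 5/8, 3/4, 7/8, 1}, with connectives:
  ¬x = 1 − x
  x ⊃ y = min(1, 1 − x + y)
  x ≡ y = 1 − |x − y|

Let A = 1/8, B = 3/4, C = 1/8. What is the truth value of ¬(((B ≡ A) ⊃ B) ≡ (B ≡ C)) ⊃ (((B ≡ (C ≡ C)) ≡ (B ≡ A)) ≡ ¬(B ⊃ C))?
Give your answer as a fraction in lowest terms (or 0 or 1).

1

B ≡ A = 3/4 ≡ 1/8 = 3/8
(B ≡ A) ⊃ B = 3/8 ⊃ 3/4 = 1
B ≡ C = 3/4 ≡ 1/8 = 3/8
((B ≡ A) ⊃ B) ≡ (B ≡ C) = 1 ≡ 3/8 = 3/8
¬(((B ≡ A) ⊃ B) ≡ (B ≡ C)) = ¬3/8 = 5/8
C ≡ C = 1/8 ≡ 1/8 = 1
B ≡ (C ≡ C) = 3/4 ≡ 1 = 3/4
B ≡ A = 3/4 ≡ 1/8 = 3/8
(B ≡ (C ≡ C)) ≡ (B ≡ A) = 3/4 ≡ 3/8 = 5/8
B ⊃ C = 3/4 ⊃ 1/8 = 3/8
¬(B ⊃ C) = ¬3/8 = 5/8
((B ≡ (C ≡ C)) ≡ (B ≡ A)) ≡ ¬(B ⊃ C) = 5/8 ≡ 5/8 = 1
¬(((B ≡ A) ⊃ B) ≡ (B ≡ C)) ⊃ (((B ≡ (C ≡ C)) ≡ (B ≡ A)) ≡ ¬(B ⊃ C)) = 5/8 ⊃ 1 = 1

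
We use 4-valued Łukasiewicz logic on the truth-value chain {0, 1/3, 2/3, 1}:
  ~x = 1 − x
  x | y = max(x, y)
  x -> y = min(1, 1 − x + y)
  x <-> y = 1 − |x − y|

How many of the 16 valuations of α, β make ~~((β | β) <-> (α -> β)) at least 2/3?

12

α = 0, β = 0 ↦ 0  <
α = 0, β = 1/3 ↦ 1/3  <
α = 0, β = 2/3 ↦ 2/3  ≥
α = 0, β = 1 ↦ 1  ≥
α = 1/3, β = 0 ↦ 1/3  <
α = 1/3, β = 1/3 ↦ 1/3  <
α = 1/3, β = 2/3 ↦ 2/3  ≥
α = 1/3, β = 1 ↦ 1  ≥
α = 2/3, β = 0 ↦ 2/3  ≥
α = 2/3, β = 1/3 ↦ 2/3  ≥
α = 2/3, β = 2/3 ↦ 2/3  ≥
α = 2/3, β = 1 ↦ 1  ≥
α = 1, β = 0 ↦ 1  ≥
α = 1, β = 1/3 ↦ 1  ≥
α = 1, β = 2/3 ↦ 1  ≥
α = 1, β = 1 ↦ 1  ≥
So 12 of the 16 assignments meet the threshold.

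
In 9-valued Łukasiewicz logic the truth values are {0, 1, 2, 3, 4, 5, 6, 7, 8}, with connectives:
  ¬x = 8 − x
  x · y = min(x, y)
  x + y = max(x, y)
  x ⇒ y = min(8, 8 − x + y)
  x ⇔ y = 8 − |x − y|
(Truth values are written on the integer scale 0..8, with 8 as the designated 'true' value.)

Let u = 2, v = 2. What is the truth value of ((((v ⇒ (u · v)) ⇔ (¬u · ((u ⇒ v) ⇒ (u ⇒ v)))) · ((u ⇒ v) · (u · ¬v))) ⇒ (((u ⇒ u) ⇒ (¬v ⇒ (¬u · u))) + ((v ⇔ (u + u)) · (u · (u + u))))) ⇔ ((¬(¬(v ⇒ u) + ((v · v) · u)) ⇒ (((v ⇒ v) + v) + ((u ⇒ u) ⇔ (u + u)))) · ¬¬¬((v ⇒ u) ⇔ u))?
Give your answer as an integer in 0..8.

u · v = 2 · 2 = 2
v ⇒ (u · v) = 2 ⇒ 2 = 8
¬u = ¬2 = 6
u ⇒ v = 2 ⇒ 2 = 8
u ⇒ v = 2 ⇒ 2 = 8
(u ⇒ v) ⇒ (u ⇒ v) = 8 ⇒ 8 = 8
¬u · ((u ⇒ v) ⇒ (u ⇒ v)) = 6 · 8 = 6
(v ⇒ (u · v)) ⇔ (¬u · ((u ⇒ v) ⇒ (u ⇒ v))) = 8 ⇔ 6 = 6
u ⇒ v = 2 ⇒ 2 = 8
¬v = ¬2 = 6
u · ¬v = 2 · 6 = 2
(u ⇒ v) · (u · ¬v) = 8 · 2 = 2
((v ⇒ (u · v)) ⇔ (¬u · ((u ⇒ v) ⇒ (u ⇒ v)))) · ((u ⇒ v) · (u · ¬v)) = 6 · 2 = 2
u ⇒ u = 2 ⇒ 2 = 8
¬v = ¬2 = 6
¬u = ¬2 = 6
¬u · u = 6 · 2 = 2
¬v ⇒ (¬u · u) = 6 ⇒ 2 = 4
(u ⇒ u) ⇒ (¬v ⇒ (¬u · u)) = 8 ⇒ 4 = 4
u + u = 2 + 2 = 2
v ⇔ (u + u) = 2 ⇔ 2 = 8
u + u = 2 + 2 = 2
u · (u + u) = 2 · 2 = 2
(v ⇔ (u + u)) · (u · (u + u)) = 8 · 2 = 2
((u ⇒ u) ⇒ (¬v ⇒ (¬u · u))) + ((v ⇔ (u + u)) · (u · (u + u))) = 4 + 2 = 4
(((v ⇒ (u · v)) ⇔ (¬u · ((u ⇒ v) ⇒ (u ⇒ v)))) · ((u ⇒ v) · (u · ¬v))) ⇒ (((u ⇒ u) ⇒ (¬v ⇒ (¬u · u))) + ((v ⇔ (u + u)) · (u · (u + u)))) = 2 ⇒ 4 = 8
v ⇒ u = 2 ⇒ 2 = 8
¬(v ⇒ u) = ¬8 = 0
v · v = 2 · 2 = 2
(v · v) · u = 2 · 2 = 2
¬(v ⇒ u) + ((v · v) · u) = 0 + 2 = 2
¬(¬(v ⇒ u) + ((v · v) · u)) = ¬2 = 6
v ⇒ v = 2 ⇒ 2 = 8
(v ⇒ v) + v = 8 + 2 = 8
u ⇒ u = 2 ⇒ 2 = 8
u + u = 2 + 2 = 2
(u ⇒ u) ⇔ (u + u) = 8 ⇔ 2 = 2
((v ⇒ v) + v) + ((u ⇒ u) ⇔ (u + u)) = 8 + 2 = 8
¬(¬(v ⇒ u) + ((v · v) · u)) ⇒ (((v ⇒ v) + v) + ((u ⇒ u) ⇔ (u + u))) = 6 ⇒ 8 = 8
v ⇒ u = 2 ⇒ 2 = 8
(v ⇒ u) ⇔ u = 8 ⇔ 2 = 2
¬((v ⇒ u) ⇔ u) = ¬2 = 6
¬¬((v ⇒ u) ⇔ u) = ¬6 = 2
¬¬¬((v ⇒ u) ⇔ u) = ¬2 = 6
(¬(¬(v ⇒ u) + ((v · v) · u)) ⇒ (((v ⇒ v) + v) + ((u ⇒ u) ⇔ (u + u)))) · ¬¬¬((v ⇒ u) ⇔ u) = 8 · 6 = 6
((((v ⇒ (u · v)) ⇔ (¬u · ((u ⇒ v) ⇒ (u ⇒ v)))) · ((u ⇒ v) · (u · ¬v))) ⇒ (((u ⇒ u) ⇒ (¬v ⇒ (¬u · u))) + ((v ⇔ (u + u)) · (u · (u + u))))) ⇔ ((¬(¬(v ⇒ u) + ((v · v) · u)) ⇒ (((v ⇒ v) + v) + ((u ⇒ u) ⇔ (u + u)))) · ¬¬¬((v ⇒ u) ⇔ u)) = 8 ⇔ 6 = 6

6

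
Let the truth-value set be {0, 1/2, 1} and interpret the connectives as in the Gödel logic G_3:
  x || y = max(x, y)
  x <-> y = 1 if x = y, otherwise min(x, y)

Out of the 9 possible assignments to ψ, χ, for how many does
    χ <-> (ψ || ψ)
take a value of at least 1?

ψ = 0, χ = 0 ↦ 1  ≥
ψ = 0, χ = 1/2 ↦ 0  <
ψ = 0, χ = 1 ↦ 0  <
ψ = 1/2, χ = 0 ↦ 0  <
ψ = 1/2, χ = 1/2 ↦ 1  ≥
ψ = 1/2, χ = 1 ↦ 1/2  <
ψ = 1, χ = 0 ↦ 0  <
ψ = 1, χ = 1/2 ↦ 1/2  <
ψ = 1, χ = 1 ↦ 1  ≥
So 3 of the 9 assignments meet the threshold.

3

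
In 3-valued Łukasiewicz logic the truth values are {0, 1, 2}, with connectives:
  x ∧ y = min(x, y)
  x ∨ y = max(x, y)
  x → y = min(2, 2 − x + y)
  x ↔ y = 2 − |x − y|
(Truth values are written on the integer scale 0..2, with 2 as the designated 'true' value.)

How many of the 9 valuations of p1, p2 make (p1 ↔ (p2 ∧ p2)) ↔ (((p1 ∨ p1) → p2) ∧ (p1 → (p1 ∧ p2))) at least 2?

p1 = 0, p2 = 0 ↦ 2  ≥
p1 = 0, p2 = 1 ↦ 1  <
p1 = 0, p2 = 2 ↦ 0  <
p1 = 1, p2 = 0 ↦ 2  ≥
p1 = 1, p2 = 1 ↦ 2  ≥
p1 = 1, p2 = 2 ↦ 1  <
p1 = 2, p2 = 0 ↦ 2  ≥
p1 = 2, p2 = 1 ↦ 2  ≥
p1 = 2, p2 = 2 ↦ 2  ≥
So 6 of the 9 assignments meet the threshold.

6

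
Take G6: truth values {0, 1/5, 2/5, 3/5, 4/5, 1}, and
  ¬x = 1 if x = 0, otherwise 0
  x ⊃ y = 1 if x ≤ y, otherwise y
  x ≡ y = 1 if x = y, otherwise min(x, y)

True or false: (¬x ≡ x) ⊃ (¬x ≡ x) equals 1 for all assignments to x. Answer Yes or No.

x = 0 ↦ 1
x = 1/5 ↦ 1
x = 2/5 ↦ 1
x = 3/5 ↦ 1
x = 4/5 ↦ 1
x = 1 ↦ 1
Every assignment gives a value ≥ 1.

Yes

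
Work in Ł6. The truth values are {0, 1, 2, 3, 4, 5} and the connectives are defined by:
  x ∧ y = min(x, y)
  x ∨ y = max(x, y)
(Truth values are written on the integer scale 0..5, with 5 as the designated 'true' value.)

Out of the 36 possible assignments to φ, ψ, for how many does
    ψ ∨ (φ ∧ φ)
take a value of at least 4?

value 5: 11 assignments (counts)
value 4: 9 assignments (counts)
value 3: 7 assignments
value 2: 5 assignments
value 1: 3 assignments
value 0: 1 assignment
So 20 of the 36 assignments meet the threshold.

20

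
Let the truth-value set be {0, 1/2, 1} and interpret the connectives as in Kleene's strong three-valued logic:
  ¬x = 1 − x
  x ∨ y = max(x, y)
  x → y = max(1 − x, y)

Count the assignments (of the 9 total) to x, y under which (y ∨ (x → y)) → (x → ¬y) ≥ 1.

x = 0, y = 0 ↦ 1  ≥
x = 0, y = 1/2 ↦ 1  ≥
x = 0, y = 1 ↦ 1  ≥
x = 1/2, y = 0 ↦ 1  ≥
x = 1/2, y = 1/2 ↦ 1/2  <
x = 1/2, y = 1 ↦ 1/2  <
x = 1, y = 0 ↦ 1  ≥
x = 1, y = 1/2 ↦ 1/2  <
x = 1, y = 1 ↦ 0  <
So 5 of the 9 assignments meet the threshold.

5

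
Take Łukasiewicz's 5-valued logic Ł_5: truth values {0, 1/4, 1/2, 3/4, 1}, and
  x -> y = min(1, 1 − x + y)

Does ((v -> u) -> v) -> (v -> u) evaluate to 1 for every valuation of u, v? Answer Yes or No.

No

Counterexample: take u = 0, v = 1/2.
v -> u = 1/2 -> 0 = 1/2
(v -> u) -> v = 1/2 -> 1/2 = 1
v -> u = 1/2 -> 0 = 1/2
((v -> u) -> v) -> (v -> u) = 1 -> 1/2 = 1/2
This gives 1/2 ≠ 1.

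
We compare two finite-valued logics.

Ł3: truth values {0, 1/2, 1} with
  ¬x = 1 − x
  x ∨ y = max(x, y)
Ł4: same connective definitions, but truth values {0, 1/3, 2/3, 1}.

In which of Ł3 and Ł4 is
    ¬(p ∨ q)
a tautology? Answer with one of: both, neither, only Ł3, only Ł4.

neither

In Ł3: at p = 0, q = 1/2 the value is 1/2 — not a tautology.
In Ł4: at p = 0, q = 1/3 the value is 2/3 — not a tautology.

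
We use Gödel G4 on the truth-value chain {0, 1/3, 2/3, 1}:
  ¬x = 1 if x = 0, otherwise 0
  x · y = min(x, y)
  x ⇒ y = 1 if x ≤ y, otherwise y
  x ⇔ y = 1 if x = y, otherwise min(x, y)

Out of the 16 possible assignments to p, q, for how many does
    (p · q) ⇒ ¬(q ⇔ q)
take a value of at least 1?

p = 0, q = 0 ↦ 1  ≥
p = 0, q = 1/3 ↦ 1  ≥
p = 0, q = 2/3 ↦ 1  ≥
p = 0, q = 1 ↦ 1  ≥
p = 1/3, q = 0 ↦ 1  ≥
p = 1/3, q = 1/3 ↦ 0  <
p = 1/3, q = 2/3 ↦ 0  <
p = 1/3, q = 1 ↦ 0  <
p = 2/3, q = 0 ↦ 1  ≥
p = 2/3, q = 1/3 ↦ 0  <
p = 2/3, q = 2/3 ↦ 0  <
p = 2/3, q = 1 ↦ 0  <
p = 1, q = 0 ↦ 1  ≥
p = 1, q = 1/3 ↦ 0  <
p = 1, q = 2/3 ↦ 0  <
p = 1, q = 1 ↦ 0  <
So 7 of the 16 assignments meet the threshold.

7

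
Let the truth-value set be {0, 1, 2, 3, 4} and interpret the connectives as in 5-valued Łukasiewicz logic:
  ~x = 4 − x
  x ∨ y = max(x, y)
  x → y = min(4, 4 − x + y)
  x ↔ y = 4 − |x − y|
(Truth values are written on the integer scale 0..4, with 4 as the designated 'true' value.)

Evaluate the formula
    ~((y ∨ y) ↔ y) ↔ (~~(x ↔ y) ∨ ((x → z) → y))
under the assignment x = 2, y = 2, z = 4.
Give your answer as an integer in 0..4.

0

y ∨ y = 2 ∨ 2 = 2
(y ∨ y) ↔ y = 2 ↔ 2 = 4
~((y ∨ y) ↔ y) = ~4 = 0
x ↔ y = 2 ↔ 2 = 4
~(x ↔ y) = ~4 = 0
~~(x ↔ y) = ~0 = 4
x → z = 2 → 4 = 4
(x → z) → y = 4 → 2 = 2
~~(x ↔ y) ∨ ((x → z) → y) = 4 ∨ 2 = 4
~((y ∨ y) ↔ y) ↔ (~~(x ↔ y) ∨ ((x → z) → y)) = 0 ↔ 4 = 0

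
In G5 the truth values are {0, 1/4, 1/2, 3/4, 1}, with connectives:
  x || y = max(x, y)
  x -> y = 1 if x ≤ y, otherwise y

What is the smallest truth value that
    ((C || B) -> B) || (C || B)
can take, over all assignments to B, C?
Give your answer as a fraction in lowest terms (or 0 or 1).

Take B = 0, C = 1/4:
C || B = 1/4 || 0 = 1/4
(C || B) -> B = 1/4 -> 0 = 0
C || B = 1/4 || 0 = 1/4
((C || B) -> B) || (C || B) = 0 || 1/4 = 1/4
No assignment yields a value below 1/4, so this is the minimum.

1/4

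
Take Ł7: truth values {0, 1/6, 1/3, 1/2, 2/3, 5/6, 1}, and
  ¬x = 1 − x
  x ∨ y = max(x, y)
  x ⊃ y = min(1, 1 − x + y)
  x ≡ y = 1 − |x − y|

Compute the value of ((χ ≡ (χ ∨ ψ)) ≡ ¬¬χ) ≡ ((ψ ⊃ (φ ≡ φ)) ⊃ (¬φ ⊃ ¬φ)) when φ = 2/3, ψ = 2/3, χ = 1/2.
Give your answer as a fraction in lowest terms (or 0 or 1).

χ ∨ ψ = 1/2 ∨ 2/3 = 2/3
χ ≡ (χ ∨ ψ) = 1/2 ≡ 2/3 = 5/6
¬χ = ¬1/2 = 1/2
¬¬χ = ¬1/2 = 1/2
(χ ≡ (χ ∨ ψ)) ≡ ¬¬χ = 5/6 ≡ 1/2 = 2/3
φ ≡ φ = 2/3 ≡ 2/3 = 1
ψ ⊃ (φ ≡ φ) = 2/3 ⊃ 1 = 1
¬φ = ¬2/3 = 1/3
¬φ = ¬2/3 = 1/3
¬φ ⊃ ¬φ = 1/3 ⊃ 1/3 = 1
(ψ ⊃ (φ ≡ φ)) ⊃ (¬φ ⊃ ¬φ) = 1 ⊃ 1 = 1
((χ ≡ (χ ∨ ψ)) ≡ ¬¬χ) ≡ ((ψ ⊃ (φ ≡ φ)) ⊃ (¬φ ⊃ ¬φ)) = 2/3 ≡ 1 = 2/3

2/3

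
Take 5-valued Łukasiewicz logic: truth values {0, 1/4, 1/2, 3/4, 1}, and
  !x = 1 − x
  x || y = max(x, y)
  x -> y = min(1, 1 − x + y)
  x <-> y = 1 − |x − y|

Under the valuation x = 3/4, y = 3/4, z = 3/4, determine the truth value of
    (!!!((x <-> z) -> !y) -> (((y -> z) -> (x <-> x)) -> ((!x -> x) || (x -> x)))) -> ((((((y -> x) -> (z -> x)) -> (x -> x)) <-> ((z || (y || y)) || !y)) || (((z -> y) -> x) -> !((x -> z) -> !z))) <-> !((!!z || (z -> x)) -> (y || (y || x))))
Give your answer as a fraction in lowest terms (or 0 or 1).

x <-> z = 3/4 <-> 3/4 = 1
!y = !3/4 = 1/4
(x <-> z) -> !y = 1 -> 1/4 = 1/4
!((x <-> z) -> !y) = !1/4 = 3/4
!!((x <-> z) -> !y) = !3/4 = 1/4
!!!((x <-> z) -> !y) = !1/4 = 3/4
y -> z = 3/4 -> 3/4 = 1
x <-> x = 3/4 <-> 3/4 = 1
(y -> z) -> (x <-> x) = 1 -> 1 = 1
!x = !3/4 = 1/4
!x -> x = 1/4 -> 3/4 = 1
x -> x = 3/4 -> 3/4 = 1
(!x -> x) || (x -> x) = 1 || 1 = 1
((y -> z) -> (x <-> x)) -> ((!x -> x) || (x -> x)) = 1 -> 1 = 1
!!!((x <-> z) -> !y) -> (((y -> z) -> (x <-> x)) -> ((!x -> x) || (x -> x))) = 3/4 -> 1 = 1
y -> x = 3/4 -> 3/4 = 1
z -> x = 3/4 -> 3/4 = 1
(y -> x) -> (z -> x) = 1 -> 1 = 1
x -> x = 3/4 -> 3/4 = 1
((y -> x) -> (z -> x)) -> (x -> x) = 1 -> 1 = 1
y || y = 3/4 || 3/4 = 3/4
z || (y || y) = 3/4 || 3/4 = 3/4
!y = !3/4 = 1/4
(z || (y || y)) || !y = 3/4 || 1/4 = 3/4
(((y -> x) -> (z -> x)) -> (x -> x)) <-> ((z || (y || y)) || !y) = 1 <-> 3/4 = 3/4
z -> y = 3/4 -> 3/4 = 1
(z -> y) -> x = 1 -> 3/4 = 3/4
x -> z = 3/4 -> 3/4 = 1
!z = !3/4 = 1/4
(x -> z) -> !z = 1 -> 1/4 = 1/4
!((x -> z) -> !z) = !1/4 = 3/4
((z -> y) -> x) -> !((x -> z) -> !z) = 3/4 -> 3/4 = 1
((((y -> x) -> (z -> x)) -> (x -> x)) <-> ((z || (y || y)) || !y)) || (((z -> y) -> x) -> !((x -> z) -> !z)) = 3/4 || 1 = 1
!z = !3/4 = 1/4
!!z = !1/4 = 3/4
z -> x = 3/4 -> 3/4 = 1
!!z || (z -> x) = 3/4 || 1 = 1
y || x = 3/4 || 3/4 = 3/4
y || (y || x) = 3/4 || 3/4 = 3/4
(!!z || (z -> x)) -> (y || (y || x)) = 1 -> 3/4 = 3/4
!((!!z || (z -> x)) -> (y || (y || x))) = !3/4 = 1/4
(((((y -> x) -> (z -> x)) -> (x -> x)) <-> ((z || (y || y)) || !y)) || (((z -> y) -> x) -> !((x -> z) -> !z))) <-> !((!!z || (z -> x)) -> (y || (y || x))) = 1 <-> 1/4 = 1/4
(!!!((x <-> z) -> !y) -> (((y -> z) -> (x <-> x)) -> ((!x -> x) || (x -> x)))) -> ((((((y -> x) -> (z -> x)) -> (x -> x)) <-> ((z || (y || y)) || !y)) || (((z -> y) -> x) -> !((x -> z) -> !z))) <-> !((!!z || (z -> x)) -> (y || (y || x)))) = 1 -> 1/4 = 1/4

1/4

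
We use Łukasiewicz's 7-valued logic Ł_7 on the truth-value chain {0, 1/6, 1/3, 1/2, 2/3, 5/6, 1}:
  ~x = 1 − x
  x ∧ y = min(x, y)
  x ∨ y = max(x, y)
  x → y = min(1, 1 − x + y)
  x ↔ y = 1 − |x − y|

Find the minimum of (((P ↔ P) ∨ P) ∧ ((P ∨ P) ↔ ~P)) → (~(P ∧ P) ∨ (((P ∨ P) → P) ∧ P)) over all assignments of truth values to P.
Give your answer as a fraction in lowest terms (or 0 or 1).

1/2

Take P = 1/2:
P ↔ P = 1/2 ↔ 1/2 = 1
(P ↔ P) ∨ P = 1 ∨ 1/2 = 1
P ∨ P = 1/2 ∨ 1/2 = 1/2
~P = ~1/2 = 1/2
(P ∨ P) ↔ ~P = 1/2 ↔ 1/2 = 1
((P ↔ P) ∨ P) ∧ ((P ∨ P) ↔ ~P) = 1 ∧ 1 = 1
P ∧ P = 1/2 ∧ 1/2 = 1/2
~(P ∧ P) = ~1/2 = 1/2
P ∨ P = 1/2 ∨ 1/2 = 1/2
(P ∨ P) → P = 1/2 → 1/2 = 1
((P ∨ P) → P) ∧ P = 1 ∧ 1/2 = 1/2
~(P ∧ P) ∨ (((P ∨ P) → P) ∧ P) = 1/2 ∨ 1/2 = 1/2
(((P ↔ P) ∨ P) ∧ ((P ∨ P) ↔ ~P)) → (~(P ∧ P) ∨ (((P ∨ P) → P) ∧ P)) = 1 → 1/2 = 1/2
No assignment yields a value below 1/2, so this is the minimum.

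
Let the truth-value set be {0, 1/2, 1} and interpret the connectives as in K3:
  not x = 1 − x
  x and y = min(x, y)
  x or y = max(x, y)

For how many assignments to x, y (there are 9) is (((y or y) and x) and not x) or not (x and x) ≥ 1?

3

x = 0, y = 0 ↦ 1  ≥
x = 0, y = 1/2 ↦ 1  ≥
x = 0, y = 1 ↦ 1  ≥
x = 1/2, y = 0 ↦ 1/2  <
x = 1/2, y = 1/2 ↦ 1/2  <
x = 1/2, y = 1 ↦ 1/2  <
x = 1, y = 0 ↦ 0  <
x = 1, y = 1/2 ↦ 0  <
x = 1, y = 1 ↦ 0  <
So 3 of the 9 assignments meet the threshold.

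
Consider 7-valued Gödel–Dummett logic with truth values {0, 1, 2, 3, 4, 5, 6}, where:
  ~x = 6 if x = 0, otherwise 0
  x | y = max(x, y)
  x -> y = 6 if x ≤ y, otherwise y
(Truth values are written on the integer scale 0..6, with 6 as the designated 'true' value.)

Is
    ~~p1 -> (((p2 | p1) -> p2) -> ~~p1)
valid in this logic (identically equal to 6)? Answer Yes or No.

At p1 = 2, p2 = 5, for instance:
~p1 = ~2 = 0
~~p1 = ~0 = 6
p2 | p1 = 5 | 2 = 5
(p2 | p1) -> p2 = 5 -> 5 = 6
((p2 | p1) -> p2) -> ~~p1 = 6 -> 6 = 6
~~p1 -> (((p2 | p1) -> p2) -> ~~p1) = 6 -> 6 = 6
and checking the remaining 48 assignments likewise gives ≥ 6 in every case.

Yes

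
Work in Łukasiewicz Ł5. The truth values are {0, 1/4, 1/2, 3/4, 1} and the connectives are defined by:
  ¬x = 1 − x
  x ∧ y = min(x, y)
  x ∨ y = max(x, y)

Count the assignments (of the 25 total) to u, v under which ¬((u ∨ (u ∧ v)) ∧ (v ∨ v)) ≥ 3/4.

16

value 1: 9 assignments (counts)
value 3/4: 7 assignments (counts)
value 1/2: 5 assignments
value 1/4: 3 assignments
value 0: 1 assignment
So 16 of the 25 assignments meet the threshold.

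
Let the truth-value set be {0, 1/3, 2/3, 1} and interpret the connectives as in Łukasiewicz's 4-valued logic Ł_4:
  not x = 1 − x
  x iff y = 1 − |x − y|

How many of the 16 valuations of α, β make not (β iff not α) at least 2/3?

α = 0, β = 0 ↦ 1  ≥
α = 0, β = 1/3 ↦ 2/3  ≥
α = 0, β = 2/3 ↦ 1/3  <
α = 0, β = 1 ↦ 0  <
α = 1/3, β = 0 ↦ 2/3  ≥
α = 1/3, β = 1/3 ↦ 1/3  <
α = 1/3, β = 2/3 ↦ 0  <
α = 1/3, β = 1 ↦ 1/3  <
α = 2/3, β = 0 ↦ 1/3  <
α = 2/3, β = 1/3 ↦ 0  <
α = 2/3, β = 2/3 ↦ 1/3  <
α = 2/3, β = 1 ↦ 2/3  ≥
α = 1, β = 0 ↦ 0  <
α = 1, β = 1/3 ↦ 1/3  <
α = 1, β = 2/3 ↦ 2/3  ≥
α = 1, β = 1 ↦ 1  ≥
So 6 of the 16 assignments meet the threshold.

6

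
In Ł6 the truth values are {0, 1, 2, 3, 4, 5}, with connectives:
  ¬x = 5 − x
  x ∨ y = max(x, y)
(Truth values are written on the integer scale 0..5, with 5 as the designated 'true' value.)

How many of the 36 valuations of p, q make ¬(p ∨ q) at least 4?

4

value 5: 1 assignment (counts)
value 4: 3 assignments (counts)
value 3: 5 assignments
value 2: 7 assignments
value 1: 9 assignments
value 0: 11 assignments
So 4 of the 36 assignments meet the threshold.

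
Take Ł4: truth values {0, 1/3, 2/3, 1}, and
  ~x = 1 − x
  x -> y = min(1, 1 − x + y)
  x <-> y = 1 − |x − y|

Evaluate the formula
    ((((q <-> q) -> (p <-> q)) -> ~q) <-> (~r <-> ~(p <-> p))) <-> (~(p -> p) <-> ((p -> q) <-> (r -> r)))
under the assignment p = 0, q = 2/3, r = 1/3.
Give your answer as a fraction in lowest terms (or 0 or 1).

q <-> q = 2/3 <-> 2/3 = 1
p <-> q = 0 <-> 2/3 = 1/3
(q <-> q) -> (p <-> q) = 1 -> 1/3 = 1/3
~q = ~2/3 = 1/3
((q <-> q) -> (p <-> q)) -> ~q = 1/3 -> 1/3 = 1
~r = ~1/3 = 2/3
p <-> p = 0 <-> 0 = 1
~(p <-> p) = ~1 = 0
~r <-> ~(p <-> p) = 2/3 <-> 0 = 1/3
(((q <-> q) -> (p <-> q)) -> ~q) <-> (~r <-> ~(p <-> p)) = 1 <-> 1/3 = 1/3
p -> p = 0 -> 0 = 1
~(p -> p) = ~1 = 0
p -> q = 0 -> 2/3 = 1
r -> r = 1/3 -> 1/3 = 1
(p -> q) <-> (r -> r) = 1 <-> 1 = 1
~(p -> p) <-> ((p -> q) <-> (r -> r)) = 0 <-> 1 = 0
((((q <-> q) -> (p <-> q)) -> ~q) <-> (~r <-> ~(p <-> p))) <-> (~(p -> p) <-> ((p -> q) <-> (r -> r))) = 1/3 <-> 0 = 2/3

2/3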